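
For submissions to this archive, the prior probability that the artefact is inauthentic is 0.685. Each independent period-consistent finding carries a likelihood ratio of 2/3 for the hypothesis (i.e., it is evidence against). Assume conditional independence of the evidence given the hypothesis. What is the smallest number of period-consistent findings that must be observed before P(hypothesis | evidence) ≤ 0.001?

Prior odds: 0.685 ÷ 0.315 = 137/63.
Likelihood ratio per period-consistent finding = 2/3.
Target posterior odds = 0.001/0.999 = 1/999.
Need (137/63) × (2/3)ⁿ ≤ 1/999, i.e. (2/3)ⁿ ≤ 7/15207.
(2/3)¹⁸ = 262144/387420489 is still above 7/15207 but (2/3)¹⁹ ≈0.000451093 is at or below it, so n = 19.

19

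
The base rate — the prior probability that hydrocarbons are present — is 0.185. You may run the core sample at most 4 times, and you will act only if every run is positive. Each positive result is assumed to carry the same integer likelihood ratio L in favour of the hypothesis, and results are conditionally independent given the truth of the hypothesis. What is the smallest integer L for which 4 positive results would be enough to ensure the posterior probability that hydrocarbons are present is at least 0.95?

4

Prior odds = 0.185/0.815 = 37/163.
Target odds = 0.95/0.05 = 19.
Need L⁴ ≥ 19 ÷ (37/163) = 3097/37.
3⁴ = 81 < 3097/37 ≤ 256 = 4⁴, so L = 4.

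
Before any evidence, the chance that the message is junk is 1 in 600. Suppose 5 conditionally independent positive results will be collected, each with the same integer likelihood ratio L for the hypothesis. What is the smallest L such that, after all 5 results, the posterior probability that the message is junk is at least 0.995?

11

Prior odds = (1/600)/(599/600) = 1/599.
Target odds = 0.995/0.005 = 199.
Need L⁵ ≥ 199 ÷ (1/599) = 119201.
10⁵ = 100000 < 119201 ≤ 161051 = 11⁵, so L = 11.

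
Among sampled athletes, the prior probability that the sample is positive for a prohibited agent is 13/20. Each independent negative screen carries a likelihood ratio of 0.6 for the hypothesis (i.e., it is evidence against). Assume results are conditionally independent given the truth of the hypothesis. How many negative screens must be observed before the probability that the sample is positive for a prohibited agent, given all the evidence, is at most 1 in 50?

9

Prior odds = 0.65/0.35 = 13/7.
Likelihood ratio per negative screen = 0.6.
Target odds: 0.02 ÷ 0.98 = 1/49.
Require 0.6ⁿ ≤ 1/49 ÷ (13/7) = 1/91.
0.6⁸ = 6561/390625 is still above 1/91 but 0.6⁹ = 19683/1953125 is at or below it, so n = 9.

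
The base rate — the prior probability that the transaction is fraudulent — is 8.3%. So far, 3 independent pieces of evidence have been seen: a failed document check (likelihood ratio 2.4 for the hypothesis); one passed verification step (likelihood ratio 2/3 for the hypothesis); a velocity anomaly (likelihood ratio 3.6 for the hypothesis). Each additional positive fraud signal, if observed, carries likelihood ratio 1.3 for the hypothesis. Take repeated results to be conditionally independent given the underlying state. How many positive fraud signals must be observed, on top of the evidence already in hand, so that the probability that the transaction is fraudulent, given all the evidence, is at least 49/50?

18

Prior odds = 0.083/0.917 = 83/917.
Combined Bayes factor of the evidence already in hand = 2.4 × (2/3) × 3.6 = 5.76.
Odds after that evidence = (83/917) × 5.76 = 11952/22925.
Target odds = 0.98/0.02 = 49.
Need 1.3ⁿ ≥ 49 ÷ (11952/22925) = 1123325/11952.
1.3¹⁷ ≈86.5042 falls short of 1123325/11952 but 1.3¹⁸ ≈112.455 reaches it, so n = 18.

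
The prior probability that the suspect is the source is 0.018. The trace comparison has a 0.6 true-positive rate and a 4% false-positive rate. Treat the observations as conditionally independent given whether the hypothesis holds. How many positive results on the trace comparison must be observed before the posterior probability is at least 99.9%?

Prior odds = 0.018/0.982 = 9/491.
Likelihood ratio of a positive result = 0.6/0.04 = 15.
Target posterior odds = 0.999/0.001 = 999.
Require 15ⁿ ≥ 999 ÷ (9/491) = 54501.
15⁴ = 50625 falls short of 54501 but 15⁵ = 759375 reaches it, so n = 5.

5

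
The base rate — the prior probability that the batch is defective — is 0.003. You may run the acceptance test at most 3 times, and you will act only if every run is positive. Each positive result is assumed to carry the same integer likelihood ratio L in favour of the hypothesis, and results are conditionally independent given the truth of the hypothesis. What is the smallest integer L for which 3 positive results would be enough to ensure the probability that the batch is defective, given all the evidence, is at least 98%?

Prior odds = 0.003/0.997 = 3/997.
Target odds = 0.98/0.02 = 49.
Need L³ ≥ 49 ÷ (3/997) = 48853/3.
25³ = 15625 < 48853/3 ≤ 17576 = 26³, so L = 26.

26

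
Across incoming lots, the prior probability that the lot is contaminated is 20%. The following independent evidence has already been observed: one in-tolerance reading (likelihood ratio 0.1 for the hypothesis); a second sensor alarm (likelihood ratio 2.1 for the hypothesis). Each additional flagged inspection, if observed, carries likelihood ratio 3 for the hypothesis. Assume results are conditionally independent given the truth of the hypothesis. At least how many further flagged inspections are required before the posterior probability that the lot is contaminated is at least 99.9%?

Prior odds = 0.2/0.8 = 0.25.
Combined Bayes factor of the evidence already in hand = 0.1 × 2.1 = 0.21.
Odds after that evidence = 0.25 × 0.21 = 0.0525.
Target odds = 0.999/0.001 = 999.
Need 3ⁿ ≥ 999 ÷ 0.0525 = 133200/7.
3⁸ = 6561 falls short of 133200/7 but 3⁹ = 19683 reaches it, so n = 9.

9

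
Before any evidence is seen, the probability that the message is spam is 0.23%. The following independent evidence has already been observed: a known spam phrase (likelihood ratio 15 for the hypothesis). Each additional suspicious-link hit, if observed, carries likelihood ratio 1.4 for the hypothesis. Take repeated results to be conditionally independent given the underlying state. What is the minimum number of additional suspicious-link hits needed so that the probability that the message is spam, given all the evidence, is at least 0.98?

Prior odds = 0.0023/0.9977 = 23/9977.
Bayes factor of the evidence already in hand = 15.
Odds after that evidence = (23/9977) × 15 = 345/9977.
Target odds = 0.98/0.02 = 49.
Need 1.4ⁿ ≥ 49 ÷ (345/9977) = 488873/345.
1.4²¹ ≈1171.36 falls short of 488873/345 but 1.4²² ≈1639.9 reaches it, so n = 22.

22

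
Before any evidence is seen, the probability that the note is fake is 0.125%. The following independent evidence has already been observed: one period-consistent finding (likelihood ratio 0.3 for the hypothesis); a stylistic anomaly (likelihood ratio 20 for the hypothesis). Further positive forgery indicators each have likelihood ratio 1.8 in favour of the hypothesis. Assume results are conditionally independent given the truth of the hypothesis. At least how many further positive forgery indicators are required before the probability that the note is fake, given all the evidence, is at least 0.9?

13

Prior odds = 0.00125/0.99875 = 1/799.
Combined Bayes factor of the evidence already in hand = 0.3 × 20 = 6.
Odds after that evidence = (1/799) × 6 = 6/799.
Target odds = 0.9/0.1 = 9.
Need 1.8ⁿ ≥ 9 ÷ (6/799) = 1198.5.
1.8¹² ≈1156.83 falls short of 1198.5 but 1.8¹³ ≈2082.3 reaches it, so n = 13.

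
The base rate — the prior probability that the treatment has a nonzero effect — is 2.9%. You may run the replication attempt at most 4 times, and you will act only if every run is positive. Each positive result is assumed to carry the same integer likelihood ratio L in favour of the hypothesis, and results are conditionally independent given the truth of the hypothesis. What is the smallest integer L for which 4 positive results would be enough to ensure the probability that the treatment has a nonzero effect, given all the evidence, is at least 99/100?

8

Prior odds = 0.029/0.971 = 29/971.
Target odds = 0.99/0.01 = 99.
Need L⁴ ≥ 99 ÷ (29/971) = 96129/29.
7⁴ = 2401 < 96129/29 ≤ 4096 = 8⁴, so L = 8.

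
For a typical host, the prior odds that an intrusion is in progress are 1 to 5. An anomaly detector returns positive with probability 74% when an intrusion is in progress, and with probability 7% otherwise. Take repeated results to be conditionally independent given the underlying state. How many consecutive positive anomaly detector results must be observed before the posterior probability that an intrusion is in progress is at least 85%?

2

Prior odds = 0.2.
Likelihood ratio of a positive result = 0.74/0.07 = 74/7.
Target posterior odds = 0.85/0.15 = 17/3.
Require (74/7)ⁿ ≥ 17/3 ÷ 0.2 = 85/3.
(74/7)¹ = 74/7 falls short of 85/3 but (74/7)² = 5476/49 reaches it, so n = 2.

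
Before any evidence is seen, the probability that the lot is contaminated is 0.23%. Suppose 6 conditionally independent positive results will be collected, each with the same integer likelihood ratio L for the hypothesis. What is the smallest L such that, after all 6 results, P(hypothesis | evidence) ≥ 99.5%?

Prior odds = 0.0023/0.9977 = 23/9977.
Target odds = 0.995/0.005 = 199.
Need L⁶ ≥ 199 ÷ (23/9977) = 1985423/23.
6⁶ = 46656 < 1985423/23 ≤ 117649 = 7⁶, so L = 7.

7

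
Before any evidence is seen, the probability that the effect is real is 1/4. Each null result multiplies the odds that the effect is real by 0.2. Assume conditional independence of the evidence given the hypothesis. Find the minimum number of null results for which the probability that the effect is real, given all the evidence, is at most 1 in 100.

Prior odds: 0.25 ÷ 0.75 = 1/3.
Likelihood ratio per null result = 0.2.
Target posterior odds = 0.01/0.99 = 1/99.
Need (1/3) × 0.2ⁿ ≤ 1/99, i.e. 0.2ⁿ ≤ 1/33.
0.2² = 0.04 is still above 1/33 but 0.2³ = 0.008 is at or below it, so n = 3.

3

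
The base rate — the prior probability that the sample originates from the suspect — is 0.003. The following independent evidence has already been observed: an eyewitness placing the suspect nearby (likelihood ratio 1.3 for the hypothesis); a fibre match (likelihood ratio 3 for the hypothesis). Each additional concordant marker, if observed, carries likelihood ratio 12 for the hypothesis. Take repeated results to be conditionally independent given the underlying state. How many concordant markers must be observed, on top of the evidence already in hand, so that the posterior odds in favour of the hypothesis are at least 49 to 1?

Prior odds = 0.003/0.997 = 3/997.
Combined Bayes factor of the evidence already in hand = 1.3 × 3 = 3.9.
Odds after that evidence = (3/997) × 3.9 = 117/9970.
Target odds = 49.
Need 12ⁿ ≥ 49 ÷ (117/9970) = 488530/117.
12³ = 1728 falls short of 488530/117 but 12⁴ = 20736 reaches it, so n = 4.

4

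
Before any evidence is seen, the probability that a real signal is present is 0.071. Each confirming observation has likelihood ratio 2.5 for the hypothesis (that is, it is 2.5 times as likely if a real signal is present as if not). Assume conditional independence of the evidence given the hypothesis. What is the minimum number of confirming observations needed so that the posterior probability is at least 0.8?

Prior odds = 0.071/0.929 = 71/929.
Likelihood ratio per confirming observation = 2.5.
Target odds: 0.8 ÷ 0.2 = 4.
Need (71/929) × 2.5ⁿ ≥ 4, i.e. 2.5ⁿ ≥ 3716/71.
2.5⁴ = 39.0625 falls short of 3716/71 but 2.5⁵ = 97.65625 reaches it, so n = 5.

5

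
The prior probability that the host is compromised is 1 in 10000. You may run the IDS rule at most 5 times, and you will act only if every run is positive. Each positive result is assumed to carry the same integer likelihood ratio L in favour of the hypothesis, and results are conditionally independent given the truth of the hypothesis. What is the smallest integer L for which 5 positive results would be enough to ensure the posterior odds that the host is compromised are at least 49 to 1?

14

Prior odds = 0.0001/0.9999 = 1/9999.
Target odds = 49.
Need L⁵ ≥ 49 ÷ (1/9999) = 489951.
13⁵ = 371293 < 489951 ≤ 537824 = 14⁵, so L = 14.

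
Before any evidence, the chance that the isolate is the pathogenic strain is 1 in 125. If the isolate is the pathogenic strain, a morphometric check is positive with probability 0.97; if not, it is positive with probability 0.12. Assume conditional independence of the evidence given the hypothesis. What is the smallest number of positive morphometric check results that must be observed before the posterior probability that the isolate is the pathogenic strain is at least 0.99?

5

Prior odds = 0.008/0.992 = 1/124.
Likelihood ratio of a positive = 0.97/0.12 = 97/12.
Target posterior odds = 0.99/0.01 = 99.
Require (97/12)ⁿ ≥ 99 ÷ (1/124) = 12276.
(97/12)⁴ = 88529281/20736 falls short of 12276 but (97/12)⁵ ≈34510.6 reaches it, so n = 5.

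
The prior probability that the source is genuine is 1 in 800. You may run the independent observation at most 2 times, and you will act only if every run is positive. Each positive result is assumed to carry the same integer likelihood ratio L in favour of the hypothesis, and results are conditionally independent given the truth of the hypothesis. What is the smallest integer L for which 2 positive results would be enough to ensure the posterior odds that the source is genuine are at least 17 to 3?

68

Prior odds = 0.00125/0.99875 = 1/799.
Target odds = 17/3.
Need L² ≥ 17/3 ÷ (1/799) = 13583/3.
67² = 4489 < 13583/3 ≤ 4624 = 68², so L = 68.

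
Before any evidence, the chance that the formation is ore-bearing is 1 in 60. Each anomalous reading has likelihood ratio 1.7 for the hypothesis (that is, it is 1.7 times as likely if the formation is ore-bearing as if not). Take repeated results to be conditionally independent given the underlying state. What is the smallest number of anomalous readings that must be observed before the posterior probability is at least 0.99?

17

Prior odds = (1/60)/(59/60) = 1/59.
Likelihood ratio per anomalous reading = 1.7.
Target odds: 0.99 ÷ 0.01 = 99.
Need (1/59) × 1.7ⁿ ≥ 99, i.e. 1.7ⁿ ≥ 5841.
1.7¹⁶ ≈4866.12 falls short of 5841 but 1.7¹⁷ ≈8272.4 reaches it, so n = 17.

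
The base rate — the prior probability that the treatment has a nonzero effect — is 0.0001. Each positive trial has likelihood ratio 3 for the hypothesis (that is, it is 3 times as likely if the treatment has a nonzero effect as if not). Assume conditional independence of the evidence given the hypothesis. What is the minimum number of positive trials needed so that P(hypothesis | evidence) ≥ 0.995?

14

Prior odds: 0.0001 ÷ 0.9999 = 1/9999.
Likelihood ratio per positive trial = 3.
Target odds: 0.995 ÷ 0.005 = 199.
Need (1/9999) × 3ⁿ ≥ 199, i.e. 3ⁿ ≥ 1989801.
3¹³ = 1594323 falls short of 1989801 but 3¹⁴ = 4782969 reaches it, so n = 14.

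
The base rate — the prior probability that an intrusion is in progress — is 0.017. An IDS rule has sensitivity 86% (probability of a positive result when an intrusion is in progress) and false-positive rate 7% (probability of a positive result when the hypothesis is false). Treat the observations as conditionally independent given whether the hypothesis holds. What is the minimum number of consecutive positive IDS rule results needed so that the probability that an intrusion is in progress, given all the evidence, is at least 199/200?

4

Prior odds = 0.017/0.983 = 17/983.
Likelihood ratio of a positive result = 0.86/0.07 = 86/7.
Target posterior odds = 0.995/0.005 = 199.
Need (17/983) × (86/7)ⁿ ≥ 199, i.e. (86/7)ⁿ ≥ 195617/17.
(86/7)³ = 636056/343 falls short of 195617/17 but (86/7)⁴ = 54700816/2401 reaches it, so n = 4.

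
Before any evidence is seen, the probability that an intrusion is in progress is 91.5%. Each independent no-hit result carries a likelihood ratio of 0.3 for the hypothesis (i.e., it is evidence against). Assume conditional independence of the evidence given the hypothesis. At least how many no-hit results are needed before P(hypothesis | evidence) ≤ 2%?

Prior odds = 0.915/0.085 = 183/17.
Likelihood ratio per no-hit result = 0.3.
Target odds: 0.02 ÷ 0.98 = 1/49.
Require 0.3ⁿ ≤ 1/49 ÷ (183/17) = 17/8967.
0.3⁵ = 243/100000 is still above 17/8967 but 0.3⁶ = 729/1000000 is at or below it, so n = 6.

6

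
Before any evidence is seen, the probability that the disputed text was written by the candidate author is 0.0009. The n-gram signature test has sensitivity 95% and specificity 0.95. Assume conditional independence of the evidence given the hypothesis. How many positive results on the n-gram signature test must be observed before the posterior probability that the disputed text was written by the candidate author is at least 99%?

Prior odds = 0.0009/0.9991 = 9/9991.
False-positive rate = 1 − 0.95 = 0.05; likelihood ratio of a positive = 0.95/0.05 = 19.
Target posterior odds = 0.99/0.01 = 99.
Require 19ⁿ ≥ 99 ÷ (9/9991) = 109901.
19³ = 6859 falls short of 109901 but 19⁴ = 130321 reaches it, so n = 4.

4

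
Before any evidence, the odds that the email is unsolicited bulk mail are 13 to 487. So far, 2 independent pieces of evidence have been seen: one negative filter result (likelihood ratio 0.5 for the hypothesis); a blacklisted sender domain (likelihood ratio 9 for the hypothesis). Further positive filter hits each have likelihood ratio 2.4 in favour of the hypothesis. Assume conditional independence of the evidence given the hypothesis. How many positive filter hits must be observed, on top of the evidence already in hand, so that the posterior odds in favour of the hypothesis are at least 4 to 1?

5

Prior odds = 13/487.
Combined Bayes factor of the evidence already in hand = 0.5 × 9 = 4.5.
Odds after that evidence = (13/487) × 4.5 = 117/974.
Target odds = 4.
Need 2.4ⁿ ≥ 4 ÷ (117/974) = 3896/117.
2.4⁴ = 33.1776 falls short of 3896/117 but 2.4⁵ = 79.62624 reaches it, so n = 5.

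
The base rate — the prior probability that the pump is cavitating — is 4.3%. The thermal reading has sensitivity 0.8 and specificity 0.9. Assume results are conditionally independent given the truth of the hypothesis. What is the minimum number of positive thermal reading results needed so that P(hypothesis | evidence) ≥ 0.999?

5

Prior odds = 0.043/0.957 = 43/957.
False-positive rate = 1 − 0.9 = 0.1; likelihood ratio of a positive = 0.8/0.1 = 8.
Target odds: 0.999 ÷ 0.001 = 999.
Need (43/957) × 8ⁿ ≥ 999, i.e. 8ⁿ ≥ 956043/43.
8⁴ = 4096 falls short of 956043/43 but 8⁵ = 32768 reaches it, so n = 5.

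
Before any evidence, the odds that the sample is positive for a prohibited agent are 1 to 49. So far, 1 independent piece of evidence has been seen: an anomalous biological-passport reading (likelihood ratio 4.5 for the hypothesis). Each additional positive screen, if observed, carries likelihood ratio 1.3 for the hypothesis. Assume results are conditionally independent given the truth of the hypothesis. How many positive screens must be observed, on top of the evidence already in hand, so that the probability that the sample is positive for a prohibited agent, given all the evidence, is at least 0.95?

21

Prior odds = 1/49.
Bayes factor of the evidence already in hand = 4.5.
Odds after that evidence = (1/49) × 4.5 = 9/98.
Target odds = 0.95/0.05 = 19.
Need 1.3ⁿ ≥ 19 ÷ (9/98) = 1862/9.
1.3²⁰ ≈190.05 falls short of 1862/9 but 1.3²¹ ≈247.065 reaches it, so n = 21.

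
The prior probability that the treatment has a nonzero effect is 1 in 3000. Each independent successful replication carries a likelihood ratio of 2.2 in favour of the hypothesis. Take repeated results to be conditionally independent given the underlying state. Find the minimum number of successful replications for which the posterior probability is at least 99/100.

Prior odds = (1/3000)/(2999/3000) = 1/2999.
Likelihood ratio per successful replication = 2.2.
Target posterior odds = 0.99/0.01 = 99.
Need (1/2999) × 2.2ⁿ ≥ 99, i.e. 2.2ⁿ ≥ 296901.
2.2¹⁵ ≈136880 falls short of 296901 but 2.2¹⁶ ≈301136 reaches it, so n = 16.

16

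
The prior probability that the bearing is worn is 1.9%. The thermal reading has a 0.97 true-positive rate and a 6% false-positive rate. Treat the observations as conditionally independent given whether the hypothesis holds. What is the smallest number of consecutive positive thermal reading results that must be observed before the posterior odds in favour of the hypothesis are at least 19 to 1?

3

Prior odds = 0.019/0.981 = 19/981.
Likelihood ratio of a positive result = 0.97/0.06 = 97/6.
Target odds = 19.
Require (97/6)ⁿ ≥ 19 ÷ (19/981) = 981.
(97/6)² = 9409/36 falls short of 981 but (97/6)³ = 912673/216 reaches it, so n = 3.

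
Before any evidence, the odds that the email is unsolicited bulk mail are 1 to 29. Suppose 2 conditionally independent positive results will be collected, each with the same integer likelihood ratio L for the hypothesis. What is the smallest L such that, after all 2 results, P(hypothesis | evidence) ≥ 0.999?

171

Prior odds = 1/29.
Target odds = 0.999/0.001 = 999.
Need L² ≥ 999 ÷ (1/29) = 28971.
170² = 28900 < 28971 ≤ 29241 = 171², so L = 171.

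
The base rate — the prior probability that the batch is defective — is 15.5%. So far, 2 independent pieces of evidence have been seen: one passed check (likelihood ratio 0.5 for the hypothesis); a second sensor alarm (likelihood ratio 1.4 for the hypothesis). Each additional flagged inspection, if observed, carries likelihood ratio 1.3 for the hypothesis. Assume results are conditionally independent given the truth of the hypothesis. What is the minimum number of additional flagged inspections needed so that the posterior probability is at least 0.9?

17

Prior odds = 0.155/0.845 = 31/169.
Combined Bayes factor of the evidence already in hand = 0.5 × 1.4 = 0.7.
Odds after that evidence = (31/169) × 0.7 = 217/1690.
Target odds = 0.9/0.1 = 9.
Need 1.3ⁿ ≥ 9 ÷ (217/1690) = 15210/217.
1.3¹⁶ ≈66.5417 falls short of 15210/217 but 1.3¹⁷ ≈86.5042 reaches it, so n = 17.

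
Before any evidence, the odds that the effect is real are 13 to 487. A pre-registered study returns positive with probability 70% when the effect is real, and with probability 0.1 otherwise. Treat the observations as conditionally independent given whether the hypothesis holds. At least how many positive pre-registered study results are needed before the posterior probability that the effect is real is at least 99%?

5

Prior odds = 13/487.
Likelihood ratio of a positive result = 0.7/0.1 = 7.
Target odds: 0.99 ÷ 0.01 = 99.
Require 7ⁿ ≥ 99 ÷ (13/487) = 48213/13.
7⁴ = 2401 falls short of 48213/13 but 7⁵ = 16807 reaches it, so n = 5.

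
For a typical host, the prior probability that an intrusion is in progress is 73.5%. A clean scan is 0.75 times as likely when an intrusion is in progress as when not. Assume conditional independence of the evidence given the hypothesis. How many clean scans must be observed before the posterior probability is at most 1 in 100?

Prior odds: 0.735 ÷ 0.265 = 147/53.
Likelihood ratio per clean scan = 0.75.
Target odds: 0.01 ÷ 0.99 = 1/99.
Need (147/53) × 0.75ⁿ ≤ 1/99, i.e. 0.75ⁿ ≤ 53/14553.
0.75¹⁹ ≈0.00422828 is still above 53/14553 but 0.75²⁰ ≈0.00317121 is at or below it, so n = 20.

20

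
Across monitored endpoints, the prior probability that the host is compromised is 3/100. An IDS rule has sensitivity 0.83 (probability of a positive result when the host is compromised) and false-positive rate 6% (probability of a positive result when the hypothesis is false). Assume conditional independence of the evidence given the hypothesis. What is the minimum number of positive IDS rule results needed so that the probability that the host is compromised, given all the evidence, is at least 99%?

4

Prior odds: 0.03 ÷ 0.97 = 3/97.
Likelihood ratio of a positive result = 0.83/0.06 = 83/6.
Target posterior odds = 0.99/0.01 = 99.
Require (83/6)ⁿ ≥ 99 ÷ (3/97) = 3201.
(83/6)³ = 571787/216 falls short of 3201 but (83/6)⁴ = 47458321/1296 reaches it, so n = 4.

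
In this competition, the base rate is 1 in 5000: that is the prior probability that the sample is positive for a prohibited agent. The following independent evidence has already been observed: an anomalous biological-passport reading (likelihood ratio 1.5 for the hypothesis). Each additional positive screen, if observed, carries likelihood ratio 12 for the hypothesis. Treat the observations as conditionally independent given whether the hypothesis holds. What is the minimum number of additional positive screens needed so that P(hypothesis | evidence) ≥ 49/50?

Prior odds = 0.0002/0.9998 = 1/4999.
Bayes factor of the evidence already in hand = 1.5.
Odds after that evidence = (1/4999) × 1.5 = 3/9998.
Target odds = 0.98/0.02 = 49.
Need 12ⁿ ≥ 49 ÷ (3/9998) = 489902/3.
12⁴ = 20736 falls short of 489902/3 but 12⁵ = 248832 reaches it, so n = 5.

5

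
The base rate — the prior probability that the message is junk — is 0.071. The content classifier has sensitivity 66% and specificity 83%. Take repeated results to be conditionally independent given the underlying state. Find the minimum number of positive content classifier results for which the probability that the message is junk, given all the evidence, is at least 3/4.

3

Prior odds: 0.071 ÷ 0.929 = 71/929.
False-positive rate = 1 − 0.83 = 0.17; likelihood ratio of a positive = 0.66/0.17 = 66/17.
Target odds: 0.75 ÷ 0.25 = 3.
Require (66/17)ⁿ ≥ 3 ÷ (71/929) = 2787/71.
(66/17)² = 4356/289 falls short of 2787/71 but (66/17)³ = 287496/4913 reaches it, so n = 3.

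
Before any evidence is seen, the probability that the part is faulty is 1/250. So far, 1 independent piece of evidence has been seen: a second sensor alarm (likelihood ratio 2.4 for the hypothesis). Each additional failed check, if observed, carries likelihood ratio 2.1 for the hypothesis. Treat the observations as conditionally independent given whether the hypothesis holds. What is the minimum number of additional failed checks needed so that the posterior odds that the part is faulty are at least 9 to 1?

Prior odds = 0.004/0.996 = 1/249.
Bayes factor of the evidence already in hand = 2.4.
Odds after that evidence = (1/249) × 2.4 = 4/415.
Target odds = 9.
Need 2.1ⁿ ≥ 9 ÷ (4/415) = 933.75.
2.1⁹ ≈794.28 falls short of 933.75 but 2.1¹⁰ ≈1667.99 reaches it, so n = 10.

10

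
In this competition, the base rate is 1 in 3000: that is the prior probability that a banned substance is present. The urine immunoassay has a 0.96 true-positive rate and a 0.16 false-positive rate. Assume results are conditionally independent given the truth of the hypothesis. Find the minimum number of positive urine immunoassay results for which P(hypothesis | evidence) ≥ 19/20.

Prior odds: (1/3000) ÷ (2999/3000) = 1/2999.
Likelihood ratio of a positive result = 0.96/0.16 = 6.
Target posterior odds = 0.95/0.05 = 19.
Require 6ⁿ ≥ 19 ÷ (1/2999) = 56981.
6⁶ = 46656 falls short of 56981 but 6⁷ = 279936 reaches it, so n = 7.

7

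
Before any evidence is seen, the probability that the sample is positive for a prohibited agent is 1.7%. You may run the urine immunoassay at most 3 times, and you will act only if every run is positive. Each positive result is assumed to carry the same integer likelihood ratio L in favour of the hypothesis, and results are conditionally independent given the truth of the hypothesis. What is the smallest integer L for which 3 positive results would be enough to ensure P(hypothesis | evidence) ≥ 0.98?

Prior odds = 0.017/0.983 = 17/983.
Target odds = 0.98/0.02 = 49.
Need L³ ≥ 49 ÷ (17/983) = 48167/17.
14³ = 2744 < 48167/17 ≤ 3375 = 15³, so L = 15.

15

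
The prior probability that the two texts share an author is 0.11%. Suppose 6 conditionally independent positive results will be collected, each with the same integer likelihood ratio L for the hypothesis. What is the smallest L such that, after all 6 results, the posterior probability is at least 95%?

Prior odds = 0.0011/0.9989 = 11/9989.
Target odds = 0.95/0.05 = 19.
Need L⁶ ≥ 19 ÷ (11/9989) = 189791/11.
5⁶ = 15625 < 189791/11 ≤ 46656 = 6⁶, so L = 6.

6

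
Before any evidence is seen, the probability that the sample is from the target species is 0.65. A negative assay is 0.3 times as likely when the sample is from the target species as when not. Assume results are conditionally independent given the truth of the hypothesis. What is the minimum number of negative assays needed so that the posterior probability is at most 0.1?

Prior odds = 0.65/0.35 = 13/7.
Likelihood ratio per negative assay = 0.3.
Target posterior odds = 0.1/0.9 = 1/9.
Need (13/7) × 0.3ⁿ ≤ 1/9, i.e. 0.3ⁿ ≤ 7/117.
0.3² = 0.09 is still above 7/117 but 0.3³ = 0.027 is at or below it, so n = 3.

3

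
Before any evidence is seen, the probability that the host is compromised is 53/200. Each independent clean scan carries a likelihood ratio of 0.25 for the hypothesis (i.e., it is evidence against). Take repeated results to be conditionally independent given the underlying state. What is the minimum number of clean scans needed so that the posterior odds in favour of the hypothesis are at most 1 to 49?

Prior odds: 0.265 ÷ 0.735 = 53/147.
Likelihood ratio per clean scan = 0.25.
Target odds = 1/49.
Require 0.25ⁿ ≤ 1/49 ÷ (53/147) = 3/53.
0.25² = 0.0625 is still above 3/53 but 0.25³ = 0.015625 is at or below it, so n = 3.

3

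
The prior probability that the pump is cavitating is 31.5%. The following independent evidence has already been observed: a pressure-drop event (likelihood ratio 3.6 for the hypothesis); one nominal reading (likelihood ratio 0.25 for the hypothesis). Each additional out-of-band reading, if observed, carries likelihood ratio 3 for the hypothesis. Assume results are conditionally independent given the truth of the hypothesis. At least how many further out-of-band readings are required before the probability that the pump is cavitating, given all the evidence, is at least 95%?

Prior odds = 0.315/0.685 = 63/137.
Combined Bayes factor of the evidence already in hand = 3.6 × 0.25 = 0.9.
Odds after that evidence = (63/137) × 0.9 = 567/1370.
Target odds = 0.95/0.05 = 19.
Need 3ⁿ ≥ 19 ÷ (567/1370) = 26030/567.
3³ = 27 falls short of 26030/567 but 3⁴ = 81 reaches it, so n = 4.

4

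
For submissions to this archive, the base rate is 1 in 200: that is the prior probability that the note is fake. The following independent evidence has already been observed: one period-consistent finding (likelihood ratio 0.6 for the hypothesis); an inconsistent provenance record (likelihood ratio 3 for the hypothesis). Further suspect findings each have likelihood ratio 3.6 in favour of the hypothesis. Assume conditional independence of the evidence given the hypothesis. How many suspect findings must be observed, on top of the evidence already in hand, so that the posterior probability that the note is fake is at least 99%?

8

Prior odds = 0.005/0.995 = 1/199.
Combined Bayes factor of the evidence already in hand = 0.6 × 3 = 1.8.
Odds after that evidence = (1/199) × 1.8 = 9/995.
Target odds = 0.99/0.01 = 99.
Need 3.6ⁿ ≥ 99 ÷ (9/995) = 10945.
3.6⁷ = 612220032/78125 falls short of 10945 but 3.6⁸ ≈28211.1 reaches it, so n = 8.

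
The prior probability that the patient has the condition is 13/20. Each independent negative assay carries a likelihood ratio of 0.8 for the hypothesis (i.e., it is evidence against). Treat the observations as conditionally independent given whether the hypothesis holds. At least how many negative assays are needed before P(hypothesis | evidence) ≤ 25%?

8

Prior odds: 0.65 ÷ 0.35 = 13/7.
Likelihood ratio per negative assay = 0.8.
Target posterior odds = 0.25/0.75 = 1/3.
Require 0.8ⁿ ≤ 1/3 ÷ (13/7) = 7/39.
0.8⁷ = 16384/78125 is still above 7/39 but 0.8⁸ = 65536/390625 is at or below it, so n = 8.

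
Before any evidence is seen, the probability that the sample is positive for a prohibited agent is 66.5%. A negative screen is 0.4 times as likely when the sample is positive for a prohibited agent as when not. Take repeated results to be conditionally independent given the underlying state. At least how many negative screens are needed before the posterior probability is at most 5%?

Prior odds: 0.665 ÷ 0.335 = 133/67.
Likelihood ratio per negative screen = 0.4.
Target posterior odds = 0.05/0.95 = 1/19.
Require 0.4ⁿ ≤ 1/19 ÷ (133/67) = 67/2527.
0.4³ = 0.064 is still above 67/2527 but 0.4⁴ = 0.0256 is at or below it, so n = 4.

4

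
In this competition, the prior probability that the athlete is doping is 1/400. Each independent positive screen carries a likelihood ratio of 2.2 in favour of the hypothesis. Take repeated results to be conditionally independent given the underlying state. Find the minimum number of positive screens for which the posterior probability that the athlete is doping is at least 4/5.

Prior odds = 0.0025/0.9975 = 1/399.
Likelihood ratio per positive screen = 2.2.
Target posterior odds = 0.8/0.2 = 4.
Require 2.2ⁿ ≥ 4 ÷ (1/399) = 1596.
2.2⁹ ≈1207.27 falls short of 1596 but 2.2¹⁰ ≈2655.99 reaches it, so n = 10.

10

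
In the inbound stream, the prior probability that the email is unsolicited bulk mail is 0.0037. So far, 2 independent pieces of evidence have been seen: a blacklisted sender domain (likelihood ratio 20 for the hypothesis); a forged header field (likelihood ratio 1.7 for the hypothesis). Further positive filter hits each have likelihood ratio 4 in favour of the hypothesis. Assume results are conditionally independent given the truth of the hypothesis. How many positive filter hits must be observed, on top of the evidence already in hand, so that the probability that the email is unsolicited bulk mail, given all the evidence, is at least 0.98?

Prior odds = 0.0037/0.9963 = 37/9963.
Combined Bayes factor of the evidence already in hand = 20 × 1.7 = 34.
Odds after that evidence = (37/9963) × 34 = 1258/9963.
Target odds = 0.98/0.02 = 49.
Need 4ⁿ ≥ 49 ÷ (1258/9963) = 488187/1258.
4⁴ = 256 falls short of 488187/1258 but 4⁵ = 1024 reaches it, so n = 5.

5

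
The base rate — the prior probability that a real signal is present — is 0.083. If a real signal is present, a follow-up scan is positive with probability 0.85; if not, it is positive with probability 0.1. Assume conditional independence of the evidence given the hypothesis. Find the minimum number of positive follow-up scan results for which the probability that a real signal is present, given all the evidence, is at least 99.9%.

Prior odds = 0.083/0.917 = 83/917.
Likelihood ratio of a positive = 0.85/0.1 = 8.5.
Target posterior odds = 0.999/0.001 = 999.
Require 8.5ⁿ ≥ 999 ÷ (83/917) = 916083/83.
8.5⁴ = 5220.0625 falls short of 916083/83 but 8.5⁵ = 44370.53125 reaches it, so n = 5.

5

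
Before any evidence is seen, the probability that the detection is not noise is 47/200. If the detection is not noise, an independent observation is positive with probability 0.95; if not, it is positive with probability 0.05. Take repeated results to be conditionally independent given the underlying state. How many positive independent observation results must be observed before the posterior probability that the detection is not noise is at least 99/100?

Prior odds = 0.235/0.765 = 47/153.
Likelihood ratio of a positive = 0.95/0.05 = 19.
Target posterior odds = 0.99/0.01 = 99.
Need (47/153) × 19ⁿ ≥ 99, i.e. 19ⁿ ≥ 15147/47.
19¹ = 19 falls short of 15147/47 but 19² = 361 reaches it, so n = 2.

2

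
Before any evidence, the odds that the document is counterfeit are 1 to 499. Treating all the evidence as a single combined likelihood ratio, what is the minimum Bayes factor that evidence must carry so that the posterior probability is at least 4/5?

1996

Prior odds = 1/499.
Target odds = 0.8/0.2 = 4.
Required Bayes factor = 4 ÷ (1/499) = 1996.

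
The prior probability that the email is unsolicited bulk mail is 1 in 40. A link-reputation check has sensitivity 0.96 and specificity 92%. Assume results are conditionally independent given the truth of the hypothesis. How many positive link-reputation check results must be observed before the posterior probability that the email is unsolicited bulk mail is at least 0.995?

Prior odds = 0.025/0.975 = 1/39.
False-positive rate = 1 − 0.92 = 0.08; likelihood ratio of a positive = 0.96/0.08 = 12.
Target posterior odds = 0.995/0.005 = 199.
Need (1/39) × 12ⁿ ≥ 199, i.e. 12ⁿ ≥ 7761.
12³ = 1728 falls short of 7761 but 12⁴ = 20736 reaches it, so n = 4.

4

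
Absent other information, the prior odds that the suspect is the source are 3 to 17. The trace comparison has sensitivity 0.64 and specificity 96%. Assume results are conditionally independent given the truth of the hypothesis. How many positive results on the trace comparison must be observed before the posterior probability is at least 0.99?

3

Prior odds = 3/17.
False-positive rate = 1 − 0.96 = 0.04; likelihood ratio of a positive = 0.64/0.04 = 16.
Target posterior odds = 0.99/0.01 = 99.
Need (3/17) × 16ⁿ ≥ 99, i.e. 16ⁿ ≥ 561.
16² = 256 falls short of 561 but 16³ = 4096 reaches it, so n = 3.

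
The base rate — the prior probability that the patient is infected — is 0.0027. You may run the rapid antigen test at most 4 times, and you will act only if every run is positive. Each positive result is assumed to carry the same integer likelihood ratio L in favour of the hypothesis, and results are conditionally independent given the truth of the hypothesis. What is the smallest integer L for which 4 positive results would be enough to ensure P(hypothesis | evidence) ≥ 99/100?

14

Prior odds = 0.0027/0.9973 = 27/9973.
Target odds = 0.99/0.01 = 99.
Need L⁴ ≥ 99 ÷ (27/9973) = 109703/3.
13⁴ = 28561 < 109703/3 ≤ 38416 = 14⁴, so L = 14.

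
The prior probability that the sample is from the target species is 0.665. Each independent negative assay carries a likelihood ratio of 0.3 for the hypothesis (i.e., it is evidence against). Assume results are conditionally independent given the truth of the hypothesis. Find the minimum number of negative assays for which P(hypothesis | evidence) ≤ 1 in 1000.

7

Prior odds = 0.665/0.335 = 133/67.
Likelihood ratio per negative assay = 0.3.
Target posterior odds = 0.001/0.999 = 1/999.
Require 0.3ⁿ ≤ 1/999 ÷ (133/67) = 67/132867.
0.3⁶ = 729/1000000 is still above 67/132867 but 0.3⁷ = 2187/10000000 is at or below it, so n = 7.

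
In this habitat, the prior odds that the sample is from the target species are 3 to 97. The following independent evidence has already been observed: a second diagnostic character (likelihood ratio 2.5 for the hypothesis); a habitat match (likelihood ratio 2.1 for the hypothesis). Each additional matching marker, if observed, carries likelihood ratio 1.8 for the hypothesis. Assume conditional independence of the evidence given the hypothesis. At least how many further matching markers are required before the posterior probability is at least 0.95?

9

Prior odds = 3/97.
Combined Bayes factor of the evidence already in hand = 2.5 × 2.1 = 5.25.
Odds after that evidence = (3/97) × 5.25 = 63/388.
Target odds = 0.95/0.05 = 19.
Need 1.8ⁿ ≥ 19 ÷ (63/388) = 7372/63.
1.8⁸ = 43046721/390625 falls short of 7372/63 but 1.8⁹ = 387420489/1953125 reaches it, so n = 9.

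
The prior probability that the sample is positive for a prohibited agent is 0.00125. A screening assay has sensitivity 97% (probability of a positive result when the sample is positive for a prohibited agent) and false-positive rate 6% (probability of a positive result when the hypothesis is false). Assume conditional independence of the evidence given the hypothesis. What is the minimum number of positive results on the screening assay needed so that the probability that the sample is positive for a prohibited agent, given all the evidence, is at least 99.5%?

5

Prior odds = 0.00125/0.99875 = 1/799.
Likelihood ratio of a positive result = 0.97/0.06 = 97/6.
Target posterior odds = 0.995/0.005 = 199.
Require (97/6)ⁿ ≥ 199 ÷ (1/799) = 159001.
(97/6)⁴ = 88529281/1296 falls short of 159001 but (97/6)⁵ ≈1.10434e+06 reaches it, so n = 5.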